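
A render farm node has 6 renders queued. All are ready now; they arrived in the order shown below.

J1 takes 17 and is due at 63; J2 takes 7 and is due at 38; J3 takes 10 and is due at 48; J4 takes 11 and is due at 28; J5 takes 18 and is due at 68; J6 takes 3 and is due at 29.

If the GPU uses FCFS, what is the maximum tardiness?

37

FIFO (arrival order): J1 J2 J3 J4 J5 J6.
J1: 0→17, due 63, tardiness 0
J2: 17→24, due 38, tardiness 0
J3: 24→34, due 48, tardiness 0
J4: 34→45, due 28, tardiness 17
J5: 45→63, due 68, tardiness 0
J6: 63→66, due 29, tardiness 37
Maximum = 37.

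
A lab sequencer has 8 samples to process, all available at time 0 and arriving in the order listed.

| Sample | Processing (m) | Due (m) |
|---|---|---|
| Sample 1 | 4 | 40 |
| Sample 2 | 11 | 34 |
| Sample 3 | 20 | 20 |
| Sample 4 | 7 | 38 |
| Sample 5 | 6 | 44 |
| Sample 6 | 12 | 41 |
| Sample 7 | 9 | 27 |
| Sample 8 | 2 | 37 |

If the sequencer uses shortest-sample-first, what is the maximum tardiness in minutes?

SPT (increasing processing time): Sample 8 Sample 1 Sample 5 Sample 4 Sample 7 Sample 2 Sample 6 Sample 3.
Sample 8: 0→2, due 37, tardiness 0
Sample 1: 2→6, due 40, tardiness 0
Sample 5: 6→12, due 44, tardiness 0
Sample 4: 12→19, due 38, tardiness 0
Sample 7: 19→28, due 27, tardiness 1
Sample 2: 28→39, due 34, tardiness 5
Sample 6: 39→51, due 41, tardiness 10
Sample 3: 51→71, due 20, tardiness 51
Maximum = 51.

51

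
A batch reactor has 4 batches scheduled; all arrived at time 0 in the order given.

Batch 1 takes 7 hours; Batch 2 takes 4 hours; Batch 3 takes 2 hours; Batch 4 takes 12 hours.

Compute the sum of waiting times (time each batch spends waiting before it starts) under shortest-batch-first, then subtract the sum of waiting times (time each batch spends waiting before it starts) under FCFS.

-10

SPT (increasing processing time): Batch 3 Batch 2 Batch 1 Batch 4.
Batch 3: waits 0, runs 0→2
Batch 2: waits 2, runs 2→6
Batch 1: waits 6, runs 6→13
Batch 4: waits 13, runs 13→25
Sum = 0+2+6+13 = 21.
FIFO (arrival order): Batch 1 Batch 2 Batch 3 Batch 4.
Batch 1: waits 0, runs 0→7
Batch 2: waits 7, runs 7→11
Batch 3: waits 11, runs 11→13
Batch 4: waits 13, runs 13→25
Sum = 0+7+11+13 = 31.
Difference = 21 − 31 = -10.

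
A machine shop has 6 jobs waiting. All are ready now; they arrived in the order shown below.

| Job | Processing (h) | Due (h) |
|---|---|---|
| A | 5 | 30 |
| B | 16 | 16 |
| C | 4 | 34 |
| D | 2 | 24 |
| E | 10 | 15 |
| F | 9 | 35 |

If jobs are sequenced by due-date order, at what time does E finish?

10

EDD (increasing due date): E B D A C F.
E: 0→10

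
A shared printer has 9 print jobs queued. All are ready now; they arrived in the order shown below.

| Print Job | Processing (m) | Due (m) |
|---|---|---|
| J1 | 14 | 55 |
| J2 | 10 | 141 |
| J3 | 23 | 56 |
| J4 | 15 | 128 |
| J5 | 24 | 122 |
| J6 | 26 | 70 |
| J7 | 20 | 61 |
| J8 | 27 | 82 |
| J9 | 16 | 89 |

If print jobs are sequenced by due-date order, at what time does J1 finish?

EDD (increasing due date): J1 J3 J7 J6 J8 J9 J5 J4 J2.
J1: 0→14

14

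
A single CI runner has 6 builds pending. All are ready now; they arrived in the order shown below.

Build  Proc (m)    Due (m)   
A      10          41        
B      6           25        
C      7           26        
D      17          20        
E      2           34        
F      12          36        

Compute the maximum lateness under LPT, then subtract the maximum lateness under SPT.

LPT (decreasing processing time): D F A C B E.
D: 0→17, due 20, lateness -3
F: 17→29, due 36, lateness -7
A: 29→39, due 41, lateness -2
C: 39→46, due 26, lateness 20
B: 46→52, due 25, lateness 27
E: 52→54, due 34, lateness 20
Maximum = 27.
SPT (increasing processing time): E B C A F D.
E: 0→2, due 34, lateness -32
B: 2→8, due 25, lateness -17
C: 8→15, due 26, lateness -11
A: 15→25, due 41, lateness -16
F: 25→37, due 36, lateness 1
D: 37→54, due 20, lateness 34
Maximum = 34.
Difference = 27 − 34 = -7.

-7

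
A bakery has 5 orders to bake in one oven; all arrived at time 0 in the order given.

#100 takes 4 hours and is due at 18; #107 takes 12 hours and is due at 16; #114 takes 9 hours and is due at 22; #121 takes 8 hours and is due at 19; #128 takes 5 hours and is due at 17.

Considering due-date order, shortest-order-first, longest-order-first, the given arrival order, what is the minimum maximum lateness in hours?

EDD (increasing due date): #107 #128 #100 #121 #114.
#107: 0→12, due 16, lateness -4
#128: 12→17, due 17, lateness 0
#100: 17→21, due 18, lateness 3
#121: 21→29, due 19, lateness 10
#114: 29→38, due 22, lateness 16
Maximum = 16.
SPT (increasing processing time): #100 #128 #121 #114 #107.
#100: 0→4, due 18, lateness -14
#128: 4→9, due 17, lateness -8
#121: 9→17, due 19, lateness -2
#114: 17→26, due 22, lateness 4
#107: 26→38, due 16, lateness 22
Maximum = 22.
LPT (decreasing processing time): #107 #114 #121 #128 #100.
#107: 0→12, due 16, lateness -4
#114: 12→21, due 22, lateness -1
#121: 21→29, due 19, lateness 10
#128: 29→34, due 17, lateness 17
#100: 34→38, due 18, lateness 20
Maximum = 20.
FIFO (arrival order): #100 #107 #114 #121 #128.
#100: 0→4, due 18, lateness -14
#107: 4→16, due 16, lateness 0
#114: 16→25, due 22, lateness 3
#121: 25→33, due 19, lateness 14
#128: 33→38, due 17, lateness 21
Maximum = 21.
EDD 16, SPT 22, LPT 20, FIFO 21 → minimum 16.

16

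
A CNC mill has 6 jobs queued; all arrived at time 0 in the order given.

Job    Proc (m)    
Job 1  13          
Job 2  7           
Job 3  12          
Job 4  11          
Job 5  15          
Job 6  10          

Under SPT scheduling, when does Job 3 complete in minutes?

40

SPT (increasing processing time): Job 2 Job 6 Job 4 Job 3 Job 1 Job 5.
Job 2: 0→7
Job 6: 7→17
Job 4: 17→28
Job 3: 28→40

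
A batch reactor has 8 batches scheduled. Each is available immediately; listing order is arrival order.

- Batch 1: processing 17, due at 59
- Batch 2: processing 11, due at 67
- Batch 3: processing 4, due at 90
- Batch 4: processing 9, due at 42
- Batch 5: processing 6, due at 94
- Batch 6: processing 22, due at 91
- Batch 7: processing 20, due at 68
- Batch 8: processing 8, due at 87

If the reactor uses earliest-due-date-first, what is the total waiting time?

EDD (increasing due date): Batch 4 Batch 1 Batch 2 Batch 7 Batch 8 Batch 3 Batch 6 Batch 5.
Batch 4: waits 0, runs 0→9
Batch 1: waits 9, runs 9→26
Batch 2: waits 26, runs 26→37
Batch 7: waits 37, runs 37→57
Batch 8: waits 57, runs 57→65
Batch 3: waits 65, runs 65→69
Batch 6: waits 69, runs 69→91
Batch 5: waits 91, runs 91→97
Sum = 0+9+26+37+57+65+69+91 = 354.

354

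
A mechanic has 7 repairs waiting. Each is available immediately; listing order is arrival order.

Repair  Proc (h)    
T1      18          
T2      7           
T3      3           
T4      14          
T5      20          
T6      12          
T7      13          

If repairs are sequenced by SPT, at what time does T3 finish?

3

SPT (increasing processing time): T3 T2 T6 T7 T4 T1 T5.
T3: 0→3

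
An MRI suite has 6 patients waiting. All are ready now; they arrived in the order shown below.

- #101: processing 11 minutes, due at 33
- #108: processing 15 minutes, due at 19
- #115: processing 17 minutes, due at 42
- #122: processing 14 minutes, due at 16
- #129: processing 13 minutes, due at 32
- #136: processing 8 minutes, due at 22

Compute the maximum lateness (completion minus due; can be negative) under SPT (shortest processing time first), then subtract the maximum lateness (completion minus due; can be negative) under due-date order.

6

SPT (increasing processing time): #136 #101 #129 #122 #108 #115.
#136: 0→8, due 22, lateness -14
#101: 8→19, due 33, lateness -14
#129: 19→32, due 32, lateness 0
#122: 32→46, due 16, lateness 30
#108: 46→61, due 19, lateness 42
#115: 61→78, due 42, lateness 36
Maximum = 42.
EDD (increasing due date): #122 #108 #136 #129 #101 #115.
#122: 0→14, due 16, lateness -2
#108: 14→29, due 19, lateness 10
#136: 29→37, due 22, lateness 15
#129: 37→50, due 32, lateness 18
#101: 50→61, due 33, lateness 28
#115: 61→78, due 42, lateness 36
Maximum = 36.
Difference = 42 − 36 = 6.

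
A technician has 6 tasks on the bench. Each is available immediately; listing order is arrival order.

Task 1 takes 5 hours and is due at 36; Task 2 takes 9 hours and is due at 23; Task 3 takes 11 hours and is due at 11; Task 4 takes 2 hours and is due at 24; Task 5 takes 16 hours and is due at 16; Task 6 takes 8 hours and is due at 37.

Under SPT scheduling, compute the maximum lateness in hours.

35

SPT (increasing processing time): Task 4 Task 1 Task 6 Task 2 Task 3 Task 5.
Task 4: 0→2, due 24, lateness -22
Task 1: 2→7, due 36, lateness -29
Task 6: 7→15, due 37, lateness -22
Task 2: 15→24, due 23, lateness 1
Task 3: 24→35, due 11, lateness 24
Task 5: 35→51, due 16, lateness 35
Maximum = 35.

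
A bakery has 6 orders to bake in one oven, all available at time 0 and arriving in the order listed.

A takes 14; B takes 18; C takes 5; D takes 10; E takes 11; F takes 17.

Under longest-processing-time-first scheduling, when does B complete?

LPT (decreasing processing time): B F A E D C.
B: 0→18

18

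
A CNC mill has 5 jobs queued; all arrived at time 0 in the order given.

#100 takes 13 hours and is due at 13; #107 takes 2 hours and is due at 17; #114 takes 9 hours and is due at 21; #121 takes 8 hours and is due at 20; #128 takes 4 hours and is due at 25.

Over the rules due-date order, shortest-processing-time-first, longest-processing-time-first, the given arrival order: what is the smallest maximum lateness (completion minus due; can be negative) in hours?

11

EDD (increasing due date): #100 #107 #121 #114 #128.
#100: 0→13, due 13, lateness 0
#107: 13→15, due 17, lateness -2
#121: 15→23, due 20, lateness 3
#114: 23→32, due 21, lateness 11
#128: 32→36, due 25, lateness 11
Maximum = 11.
SPT (increasing processing time): #107 #128 #121 #114 #100.
#107: 0→2, due 17, lateness -15
#128: 2→6, due 25, lateness -19
#121: 6→14, due 20, lateness -6
#114: 14→23, due 21, lateness 2
#100: 23→36, due 13, lateness 23
Maximum = 23.
LPT (decreasing processing time): #100 #114 #121 #128 #107.
#100: 0→13, due 13, lateness 0
#114: 13→22, due 21, lateness 1
#121: 22→30, due 20, lateness 10
#128: 30→34, due 25, lateness 9
#107: 34→36, due 17, lateness 19
Maximum = 19.
FIFO (arrival order): #100 #107 #114 #121 #128.
#100: 0→13, due 13, lateness 0
#107: 13→15, due 17, lateness -2
#114: 15→24, due 21, lateness 3
#121: 24→32, due 20, lateness 12
#128: 32→36, due 25, lateness 11
Maximum = 12.
EDD 11, SPT 23, LPT 19, FIFO 12 → minimum 11.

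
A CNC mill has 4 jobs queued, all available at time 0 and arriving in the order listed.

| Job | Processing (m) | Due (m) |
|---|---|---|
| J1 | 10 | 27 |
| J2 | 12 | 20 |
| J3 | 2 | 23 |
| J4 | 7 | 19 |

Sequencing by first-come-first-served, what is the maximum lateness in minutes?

FIFO (arrival order): J1 J2 J3 J4.
J1: 0→10, due 27, lateness -17
J2: 10→22, due 20, lateness 2
J3: 22→24, due 23, lateness 1
J4: 24→31, due 19, lateness 12
Maximum = 12.

12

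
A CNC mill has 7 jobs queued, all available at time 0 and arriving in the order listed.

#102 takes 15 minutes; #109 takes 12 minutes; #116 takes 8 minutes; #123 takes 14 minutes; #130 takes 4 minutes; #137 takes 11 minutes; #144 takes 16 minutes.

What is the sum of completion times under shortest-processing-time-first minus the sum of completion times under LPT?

-106

SPT (increasing processing time): #130 #116 #137 #109 #123 #102 #144.
#130: 0→4
#116: 4→12
#137: 12→23
#109: 23→35
#123: 35→49
#102: 49→64
#144: 64→80
Sum = 4+12+23+35+49+64+80 = 267.
LPT (decreasing processing time): #144 #102 #123 #109 #137 #116 #130.
#144: 0→16
#102: 16→31
#123: 31→45
#109: 45→57
#137: 57→68
#116: 68→76
#130: 76→80
Sum = 16+31+45+57+68+76+80 = 373.
Difference = 267 − 373 = -106.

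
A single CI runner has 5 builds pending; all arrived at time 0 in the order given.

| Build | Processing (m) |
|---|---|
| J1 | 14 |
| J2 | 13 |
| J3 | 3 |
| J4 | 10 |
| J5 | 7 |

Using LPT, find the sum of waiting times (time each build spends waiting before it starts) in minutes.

LPT (decreasing processing time): J1 J2 J4 J5 J3.
J1: waits 0, runs 0→14
J2: waits 14, runs 14→27
J4: waits 27, runs 27→37
J5: waits 37, runs 37→44
J3: waits 44, runs 44→47
Sum = 0+14+27+37+44 = 122.

122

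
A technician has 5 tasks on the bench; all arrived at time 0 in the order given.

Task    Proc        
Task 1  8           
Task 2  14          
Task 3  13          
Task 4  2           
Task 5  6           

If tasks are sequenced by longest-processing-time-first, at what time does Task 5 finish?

LPT (decreasing processing time): Task 2 Task 3 Task 1 Task 5 Task 4.
Task 2: 0→14
Task 3: 14→27
Task 1: 27→35
Task 5: 35→41

41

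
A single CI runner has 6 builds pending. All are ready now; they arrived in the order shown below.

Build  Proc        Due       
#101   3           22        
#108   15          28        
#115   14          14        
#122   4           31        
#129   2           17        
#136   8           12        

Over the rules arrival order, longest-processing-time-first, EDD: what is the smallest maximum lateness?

15

FIFO (arrival order): #101 #108 #115 #122 #129 #136.
#101: 0→3, due 22, lateness -19
#108: 3→18, due 28, lateness -10
#115: 18→32, due 14, lateness 18
#122: 32→36, due 31, lateness 5
#129: 36→38, due 17, lateness 21
#136: 38→46, due 12, lateness 34
Maximum = 34.
LPT (decreasing processing time): #108 #115 #136 #122 #101 #129.
#108: 0→15, due 28, lateness -13
#115: 15→29, due 14, lateness 15
#136: 29→37, due 12, lateness 25
#122: 37→41, due 31, lateness 10
#101: 41→44, due 22, lateness 22
#129: 44→46, due 17, lateness 29
Maximum = 29.
EDD (increasing due date): #136 #115 #129 #101 #108 #122.
#136: 0→8, due 12, lateness -4
#115: 8→22, due 14, lateness 8
#129: 22→24, due 17, lateness 7
#101: 24→27, due 22, lateness 5
#108: 27→42, due 28, lateness 14
#122: 42→46, due 31, lateness 15
Maximum = 15.
FIFO 34, LPT 29, EDD 15 → minimum 15.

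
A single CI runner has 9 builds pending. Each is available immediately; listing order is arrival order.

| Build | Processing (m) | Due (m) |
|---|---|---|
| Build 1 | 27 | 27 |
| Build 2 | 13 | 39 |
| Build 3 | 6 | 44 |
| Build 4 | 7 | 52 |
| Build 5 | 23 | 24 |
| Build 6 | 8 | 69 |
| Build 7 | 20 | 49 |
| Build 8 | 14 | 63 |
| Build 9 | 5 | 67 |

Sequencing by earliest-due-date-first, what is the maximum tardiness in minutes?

EDD (increasing due date): Build 5 Build 1 Build 2 Build 3 Build 7 Build 4 Build 8 Build 9 Build 6.
Build 5: 0→23, due 24, tardiness 0
Build 1: 23→50, due 27, tardiness 23
Build 2: 50→63, due 39, tardiness 24
Build 3: 63→69, due 44, tardiness 25
Build 7: 69→89, due 49, tardiness 40
Build 4: 89→96, due 52, tardiness 44
Build 8: 96→110, due 63, tardiness 47
Build 9: 110→115, due 67, tardiness 48
Build 6: 115→123, due 69, tardiness 54
Maximum = 54.

54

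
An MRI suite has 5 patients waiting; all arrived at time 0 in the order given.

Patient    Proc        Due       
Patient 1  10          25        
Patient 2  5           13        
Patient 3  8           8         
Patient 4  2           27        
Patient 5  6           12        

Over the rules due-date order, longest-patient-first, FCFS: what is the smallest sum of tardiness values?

16

EDD (increasing due date): Patient 3 Patient 5 Patient 2 Patient 1 Patient 4.
Patient 3: 0→8, due 8, tardiness 0
Patient 5: 8→14, due 12, tardiness 2
Patient 2: 14→19, due 13, tardiness 6
Patient 1: 19→29, due 25, tardiness 4
Patient 4: 29→31, due 27, tardiness 4
Sum = 0+2+6+4+4 = 16.
LPT (decreasing processing time): Patient 1 Patient 3 Patient 5 Patient 2 Patient 4.
Patient 1: 0→10, due 25, tardiness 0
Patient 3: 10→18, due 8, tardiness 10
Patient 5: 18→24, due 12, tardiness 12
Patient 2: 24→29, due 13, tardiness 16
Patient 4: 29→31, due 27, tardiness 4
Sum = 0+10+12+16+4 = 42.
FIFO (arrival order): Patient 1 Patient 2 Patient 3 Patient 4 Patient 5.
Patient 1: 0→10, due 25, tardiness 0
Patient 2: 10→15, due 13, tardiness 2
Patient 3: 15→23, due 8, tardiness 15
Patient 4: 23→25, due 27, tardiness 0
Patient 5: 25→31, due 12, tardiness 19
Sum = 0+2+15+0+19 = 36.
EDD 16, LPT 42, FIFO 36 → minimum 16.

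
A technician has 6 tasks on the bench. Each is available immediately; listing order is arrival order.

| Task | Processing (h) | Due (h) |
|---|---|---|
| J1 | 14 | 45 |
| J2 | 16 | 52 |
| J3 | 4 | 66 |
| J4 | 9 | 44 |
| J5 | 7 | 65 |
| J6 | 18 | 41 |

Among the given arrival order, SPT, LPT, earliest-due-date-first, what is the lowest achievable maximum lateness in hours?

FIFO (arrival order): J1 J2 J3 J4 J5 J6.
J1: 0→14, due 45, lateness -31
J2: 14→30, due 52, lateness -22
J3: 30→34, due 66, lateness -32
J4: 34→43, due 44, lateness -1
J5: 43→50, due 65, lateness -15
J6: 50→68, due 41, lateness 27
Maximum = 27.
SPT (increasing processing time): J3 J5 J4 J1 J2 J6.
J3: 0→4, due 66, lateness -62
J5: 4→11, due 65, lateness -54
J4: 11→20, due 44, lateness -24
J1: 20→34, due 45, lateness -11
J2: 34→50, due 52, lateness -2
J6: 50→68, due 41, lateness 27
Maximum = 27.
LPT (decreasing processing time): J6 J2 J1 J4 J5 J3.
J6: 0→18, due 41, lateness -23
J2: 18→34, due 52, lateness -18
J1: 34→48, due 45, lateness 3
J4: 48→57, due 44, lateness 13
J5: 57→64, due 65, lateness -1
J3: 64→68, due 66, lateness 2
Maximum = 13.
EDD (increasing due date): J6 J4 J1 J2 J5 J3.
J6: 0→18, due 41, lateness -23
J4: 18→27, due 44, lateness -17
J1: 27→41, due 45, lateness -4
J2: 41→57, due 52, lateness 5
J5: 57→64, due 65, lateness -1
J3: 64→68, due 66, lateness 2
Maximum = 5.
FIFO 27, SPT 27, LPT 13, EDD 5 → minimum 5.

5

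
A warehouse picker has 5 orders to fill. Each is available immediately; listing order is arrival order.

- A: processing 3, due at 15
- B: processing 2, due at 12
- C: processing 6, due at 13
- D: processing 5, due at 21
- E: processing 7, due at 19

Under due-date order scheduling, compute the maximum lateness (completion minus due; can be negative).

EDD (increasing due date): B C A E D.
B: 0→2, due 12, lateness -10
C: 2→8, due 13, lateness -5
A: 8→11, due 15, lateness -4
E: 11→18, due 19, lateness -1
D: 18→23, due 21, lateness 2
Maximum = 2.

2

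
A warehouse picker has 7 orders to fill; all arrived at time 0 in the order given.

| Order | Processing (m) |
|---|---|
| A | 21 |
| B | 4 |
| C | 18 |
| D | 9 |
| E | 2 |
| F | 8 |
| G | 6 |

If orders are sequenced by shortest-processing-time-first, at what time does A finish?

68

SPT (increasing processing time): E B G F D C A.
E: 0→2
B: 2→6
G: 6→12
F: 12→20
D: 20→29
C: 29→47
A: 47→68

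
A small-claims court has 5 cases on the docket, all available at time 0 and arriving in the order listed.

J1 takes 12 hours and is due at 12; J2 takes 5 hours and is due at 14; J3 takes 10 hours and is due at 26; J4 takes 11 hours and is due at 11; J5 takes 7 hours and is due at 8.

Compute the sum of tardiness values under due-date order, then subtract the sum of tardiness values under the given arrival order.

EDD (increasing due date): J5 J4 J1 J2 J3.
J5: 0→7, due 8, tardiness 0
J4: 7→18, due 11, tardiness 7
J1: 18→30, due 12, tardiness 18
J2: 30→35, due 14, tardiness 21
J3: 35→45, due 26, tardiness 19
Sum = 0+7+18+21+19 = 65.
FIFO (arrival order): J1 J2 J3 J4 J5.
J1: 0→12, due 12, tardiness 0
J2: 12→17, due 14, tardiness 3
J3: 17→27, due 26, tardiness 1
J4: 27→38, due 11, tardiness 27
J5: 38→45, due 8, tardiness 37
Sum = 0+3+1+27+37 = 68.
Difference = 65 − 68 = -3.

-3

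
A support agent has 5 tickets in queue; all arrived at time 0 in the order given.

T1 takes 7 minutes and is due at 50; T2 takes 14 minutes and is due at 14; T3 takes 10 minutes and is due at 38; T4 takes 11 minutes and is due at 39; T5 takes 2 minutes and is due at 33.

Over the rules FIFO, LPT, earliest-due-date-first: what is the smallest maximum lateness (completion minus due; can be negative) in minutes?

0

FIFO (arrival order): T1 T2 T3 T4 T5.
T1: 0→7, due 50, lateness -43
T2: 7→21, due 14, lateness 7
T3: 21→31, due 38, lateness -7
T4: 31→42, due 39, lateness 3
T5: 42→44, due 33, lateness 11
Maximum = 11.
LPT (decreasing processing time): T2 T4 T3 T1 T5.
T2: 0→14, due 14, lateness 0
T4: 14→25, due 39, lateness -14
T3: 25→35, due 38, lateness -3
T1: 35→42, due 50, lateness -8
T5: 42→44, due 33, lateness 11
Maximum = 11.
EDD (increasing due date): T2 T5 T3 T4 T1.
T2: 0→14, due 14, lateness 0
T5: 14→16, due 33, lateness -17
T3: 16→26, due 38, lateness -12
T4: 26→37, due 39, lateness -2
T1: 37→44, due 50, lateness -6
Maximum = 0.
FIFO 11, LPT 11, EDD 0 → minimum 0.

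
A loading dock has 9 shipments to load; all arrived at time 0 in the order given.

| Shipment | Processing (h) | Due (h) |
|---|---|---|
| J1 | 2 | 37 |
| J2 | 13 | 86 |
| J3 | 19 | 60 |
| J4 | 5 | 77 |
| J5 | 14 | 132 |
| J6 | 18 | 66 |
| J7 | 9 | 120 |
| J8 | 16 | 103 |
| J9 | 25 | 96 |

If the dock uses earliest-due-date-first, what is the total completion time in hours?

EDD (increasing due date): J1 J3 J6 J4 J2 J9 J8 J7 J5.
J1: 0→2
J3: 2→21
J6: 21→39
J4: 39→44
J2: 44→57
J9: 57→82
J8: 82→98
J7: 98→107
J5: 107→121
Sum = 2+21+39+44+57+82+98+107+121 = 571.

571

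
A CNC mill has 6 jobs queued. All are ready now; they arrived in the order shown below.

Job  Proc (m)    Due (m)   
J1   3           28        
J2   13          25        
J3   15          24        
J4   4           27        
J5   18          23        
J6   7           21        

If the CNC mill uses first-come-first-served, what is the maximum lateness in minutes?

FIFO (arrival order): J1 J2 J3 J4 J5 J6.
J1: 0→3, due 28, lateness -25
J2: 3→16, due 25, lateness -9
J3: 16→31, due 24, lateness 7
J4: 31→35, due 27, lateness 8
J5: 35→53, due 23, lateness 30
J6: 53→60, due 21, lateness 39
Maximum = 39.

39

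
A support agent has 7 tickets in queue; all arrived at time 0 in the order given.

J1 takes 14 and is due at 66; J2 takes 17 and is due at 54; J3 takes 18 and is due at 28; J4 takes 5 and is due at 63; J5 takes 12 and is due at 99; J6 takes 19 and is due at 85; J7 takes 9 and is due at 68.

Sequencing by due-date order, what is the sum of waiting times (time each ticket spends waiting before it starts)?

292

EDD (increasing due date): J3 J2 J4 J1 J7 J6 J5.
J3: waits 0, runs 0→18
J2: waits 18, runs 18→35
J4: waits 35, runs 35→40
J1: waits 40, runs 40→54
J7: waits 54, runs 54→63
J6: waits 63, runs 63→82
J5: waits 82, runs 82→94
Sum = 0+18+35+40+54+63+82 = 292.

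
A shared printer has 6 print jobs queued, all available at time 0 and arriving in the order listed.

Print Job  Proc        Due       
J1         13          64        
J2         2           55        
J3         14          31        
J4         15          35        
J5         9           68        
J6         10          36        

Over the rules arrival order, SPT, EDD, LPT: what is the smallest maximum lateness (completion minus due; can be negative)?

3

FIFO (arrival order): J1 J2 J3 J4 J5 J6.
J1: 0→13, due 64, lateness -51
J2: 13→15, due 55, lateness -40
J3: 15→29, due 31, lateness -2
J4: 29→44, due 35, lateness 9
J5: 44→53, due 68, lateness -15
J6: 53→63, due 36, lateness 27
Maximum = 27.
SPT (increasing processing time): J2 J5 J6 J1 J3 J4.
J2: 0→2, due 55, lateness -53
J5: 2→11, due 68, lateness -57
J6: 11→21, due 36, lateness -15
J1: 21→34, due 64, lateness -30
J3: 34→48, due 31, lateness 17
J4: 48→63, due 35, lateness 28
Maximum = 28.
EDD (increasing due date): J3 J4 J6 J2 J1 J5.
J3: 0→14, due 31, lateness -17
J4: 14→29, due 35, lateness -6
J6: 29→39, due 36, lateness 3
J2: 39→41, due 55, lateness -14
J1: 41→54, due 64, lateness -10
J5: 54→63, due 68, lateness -5
Maximum = 3.
LPT (decreasing processing time): J4 J3 J1 J6 J5 J2.
J4: 0→15, due 35, lateness -20
J3: 15→29, due 31, lateness -2
J1: 29→42, due 64, lateness -22
J6: 42→52, due 36, lateness 16
J5: 52→61, due 68, lateness -7
J2: 61→63, due 55, lateness 8
Maximum = 16.
FIFO 27, SPT 28, EDD 3, LPT 16 → minimum 3.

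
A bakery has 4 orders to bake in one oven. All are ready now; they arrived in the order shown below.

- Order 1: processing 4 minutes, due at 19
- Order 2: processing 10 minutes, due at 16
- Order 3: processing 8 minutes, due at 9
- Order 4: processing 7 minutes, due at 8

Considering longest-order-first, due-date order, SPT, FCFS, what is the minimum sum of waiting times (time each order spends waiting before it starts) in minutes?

34

LPT (decreasing processing time): Order 2 Order 3 Order 4 Order 1.
Order 2: waits 0, runs 0→10
Order 3: waits 10, runs 10→18
Order 4: waits 18, runs 18→25
Order 1: waits 25, runs 25→29
Sum = 0+10+18+25 = 53.
EDD (increasing due date): Order 4 Order 3 Order 2 Order 1.
Order 4: waits 0, runs 0→7
Order 3: waits 7, runs 7→15
Order 2: waits 15, runs 15→25
Order 1: waits 25, runs 25→29
Sum = 0+7+15+25 = 47.
SPT (increasing processing time): Order 1 Order 4 Order 3 Order 2.
Order 1: waits 0, runs 0→4
Order 4: waits 4, runs 4→11
Order 3: waits 11, runs 11→19
Order 2: waits 19, runs 19→29
Sum = 0+4+11+19 = 34.
FIFO (arrival order): Order 1 Order 2 Order 3 Order 4.
Order 1: waits 0, runs 0→4
Order 2: waits 4, runs 4→14
Order 3: waits 14, runs 14→22
Order 4: waits 22, runs 22→29
Sum = 0+4+14+22 = 40.
LPT 53, EDD 47, SPT 34, FIFO 40 → minimum 34.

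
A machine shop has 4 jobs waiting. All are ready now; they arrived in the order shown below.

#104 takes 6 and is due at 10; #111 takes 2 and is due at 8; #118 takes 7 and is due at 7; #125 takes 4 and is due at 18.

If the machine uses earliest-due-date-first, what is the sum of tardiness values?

7

EDD (increasing due date): #118 #111 #104 #125.
#118: 0→7, due 7, tardiness 0
#111: 7→9, due 8, tardiness 1
#104: 9→15, due 10, tardiness 5
#125: 15→19, due 18, tardiness 1
Sum = 0+1+5+1 = 7.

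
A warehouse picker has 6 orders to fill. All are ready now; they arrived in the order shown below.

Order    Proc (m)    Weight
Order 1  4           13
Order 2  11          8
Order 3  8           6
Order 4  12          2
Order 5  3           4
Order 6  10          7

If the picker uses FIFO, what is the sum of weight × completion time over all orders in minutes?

FIFO (arrival order): Order 1 Order 2 Order 3 Order 4 Order 5 Order 6.
Order 1: finishes 4, weight 13, w·C = 52
Order 2: finishes 15, weight 8, w·C = 120
Order 3: finishes 23, weight 6, w·C = 138
Order 4: finishes 35, weight 2, w·C = 70
Order 5: finishes 38, weight 4, w·C = 152
Order 6: finishes 48, weight 7, w·C = 336
Sum = 52+120+138+70+152+336 = 868.

868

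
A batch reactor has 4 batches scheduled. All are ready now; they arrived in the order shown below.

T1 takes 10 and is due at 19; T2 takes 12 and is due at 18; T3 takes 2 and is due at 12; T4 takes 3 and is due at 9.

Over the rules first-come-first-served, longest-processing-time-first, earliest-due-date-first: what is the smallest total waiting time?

25

FIFO (arrival order): T1 T2 T3 T4.
T1: waits 0, runs 0→10
T2: waits 10, runs 10→22
T3: waits 22, runs 22→24
T4: waits 24, runs 24→27
Sum = 0+10+22+24 = 56.
LPT (decreasing processing time): T2 T1 T4 T3.
T2: waits 0, runs 0→12
T1: waits 12, runs 12→22
T4: waits 22, runs 22→25
T3: waits 25, runs 25→27
Sum = 0+12+22+25 = 59.
EDD (increasing due date): T4 T3 T2 T1.
T4: waits 0, runs 0→3
T3: waits 3, runs 3→5
T2: waits 5, runs 5→17
T1: waits 17, runs 17→27
Sum = 0+3+5+17 = 25.
FIFO 56, LPT 59, EDD 25 → minimum 25.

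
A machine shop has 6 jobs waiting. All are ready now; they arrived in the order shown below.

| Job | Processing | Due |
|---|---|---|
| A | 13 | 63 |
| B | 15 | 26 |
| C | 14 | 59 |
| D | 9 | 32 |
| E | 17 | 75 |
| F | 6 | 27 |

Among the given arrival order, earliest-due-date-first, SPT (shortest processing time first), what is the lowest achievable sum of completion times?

222

FIFO (arrival order): A B C D E F.
A: 0→13
B: 13→28
C: 28→42
D: 42→51
E: 51→68
F: 68→74
Sum = 13+28+42+51+68+74 = 276.
EDD (increasing due date): B F D C A E.
B: 0→15
F: 15→21
D: 21→30
C: 30→44
A: 44→57
E: 57→74
Sum = 15+21+30+44+57+74 = 241.
SPT (increasing processing time): F D A C B E.
F: 0→6
D: 6→15
A: 15→28
C: 28→42
B: 42→57
E: 57→74
Sum = 6+15+28+42+57+74 = 222.
FIFO 276, EDD 241, SPT 222 → minimum 222.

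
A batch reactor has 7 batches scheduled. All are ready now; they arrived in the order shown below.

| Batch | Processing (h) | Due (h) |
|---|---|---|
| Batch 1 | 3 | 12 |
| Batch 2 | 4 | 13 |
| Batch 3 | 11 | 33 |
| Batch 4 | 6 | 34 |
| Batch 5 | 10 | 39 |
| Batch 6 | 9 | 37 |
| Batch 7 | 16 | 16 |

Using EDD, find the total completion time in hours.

EDD (increasing due date): Batch 1 Batch 2 Batch 7 Batch 3 Batch 4 Batch 6 Batch 5.
Batch 1: 0→3
Batch 2: 3→7
Batch 7: 7→23
Batch 3: 23→34
Batch 4: 34→40
Batch 6: 40→49
Batch 5: 49→59
Sum = 3+7+23+34+40+49+59 = 215.

215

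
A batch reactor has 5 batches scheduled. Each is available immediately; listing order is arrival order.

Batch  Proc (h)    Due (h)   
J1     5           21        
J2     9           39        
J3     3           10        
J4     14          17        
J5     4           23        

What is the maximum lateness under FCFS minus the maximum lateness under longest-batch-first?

-11

FIFO (arrival order): J1 J2 J3 J4 J5.
J1: 0→5, due 21, lateness -16
J2: 5→14, due 39, lateness -25
J3: 14→17, due 10, lateness 7
J4: 17→31, due 17, lateness 14
J5: 31→35, due 23, lateness 12
Maximum = 14.
LPT (decreasing processing time): J4 J2 J1 J5 J3.
J4: 0→14, due 17, lateness -3
J2: 14→23, due 39, lateness -16
J1: 23→28, due 21, lateness 7
J5: 28→32, due 23, lateness 9
J3: 32→35, due 10, lateness 25
Maximum = 25.
Difference = 14 − 25 = -11.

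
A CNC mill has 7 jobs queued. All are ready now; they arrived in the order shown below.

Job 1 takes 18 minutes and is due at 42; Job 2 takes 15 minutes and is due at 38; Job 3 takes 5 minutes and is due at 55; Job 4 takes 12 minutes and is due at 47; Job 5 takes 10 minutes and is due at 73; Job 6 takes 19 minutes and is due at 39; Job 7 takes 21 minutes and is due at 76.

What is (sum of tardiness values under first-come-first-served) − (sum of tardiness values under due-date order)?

FIFO (arrival order): Job 1 Job 2 Job 3 Job 4 Job 5 Job 6 Job 7.
Job 1: 0→18, due 42, tardiness 0
Job 2: 18→33, due 38, tardiness 0
Job 3: 33→38, due 55, tardiness 0
Job 4: 38→50, due 47, tardiness 3
Job 5: 50→60, due 73, tardiness 0
Job 6: 60→79, due 39, tardiness 40
Job 7: 79→100, due 76, tardiness 24
Sum = 0+0+0+3+0+40+24 = 67.
EDD (increasing due date): Job 2 Job 6 Job 1 Job 4 Job 3 Job 5 Job 7.
Job 2: 0→15, due 38, tardiness 0
Job 6: 15→34, due 39, tardiness 0
Job 1: 34→52, due 42, tardiness 10
Job 4: 52→64, due 47, tardiness 17
Job 3: 64→69, due 55, tardiness 14
Job 5: 69→79, due 73, tardiness 6
Job 7: 79→100, due 76, tardiness 24
Sum = 0+0+10+17+14+6+24 = 71.
Difference = 67 − 71 = -4.

-4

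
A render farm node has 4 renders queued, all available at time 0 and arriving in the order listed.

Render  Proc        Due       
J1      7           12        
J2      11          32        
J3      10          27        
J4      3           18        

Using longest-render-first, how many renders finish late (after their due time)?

2

LPT (decreasing processing time): J2 J3 J1 J4.
J2: 0→11, due 32, tardiness 0
J3: 11→21, due 27, tardiness 0
J1: 21→28, due 12, tardiness 16
J4: 28→31, due 18, tardiness 13
Late renders: 2.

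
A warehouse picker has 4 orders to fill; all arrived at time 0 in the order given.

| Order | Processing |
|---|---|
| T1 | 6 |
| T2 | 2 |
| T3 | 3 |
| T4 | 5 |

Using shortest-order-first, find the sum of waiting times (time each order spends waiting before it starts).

17

SPT (increasing processing time): T2 T3 T4 T1.
T2: waits 0, runs 0→2
T3: waits 2, runs 2→5
T4: waits 5, runs 5→10
T1: waits 10, runs 10→16
Sum = 0+2+5+10 = 17.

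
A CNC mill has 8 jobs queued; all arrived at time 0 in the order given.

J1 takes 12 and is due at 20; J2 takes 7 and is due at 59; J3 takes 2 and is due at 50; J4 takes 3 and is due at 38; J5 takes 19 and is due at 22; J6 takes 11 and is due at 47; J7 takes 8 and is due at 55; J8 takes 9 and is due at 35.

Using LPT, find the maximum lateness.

31

LPT (decreasing processing time): J5 J1 J6 J8 J7 J2 J4 J3.
J5: 0→19, due 22, lateness -3
J1: 19→31, due 20, lateness 11
J6: 31→42, due 47, lateness -5
J8: 42→51, due 35, lateness 16
J7: 51→59, due 55, lateness 4
J2: 59→66, due 59, lateness 7
J4: 66→69, due 38, lateness 31
J3: 69→71, due 50, lateness 21
Maximum = 31.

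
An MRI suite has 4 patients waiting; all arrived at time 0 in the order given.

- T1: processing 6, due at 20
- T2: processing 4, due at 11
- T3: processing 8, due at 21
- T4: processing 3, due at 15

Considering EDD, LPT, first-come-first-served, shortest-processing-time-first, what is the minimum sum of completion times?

EDD (increasing due date): T2 T4 T1 T3.
T2: 0→4
T4: 4→7
T1: 7→13
T3: 13→21
Sum = 4+7+13+21 = 45.
LPT (decreasing processing time): T3 T1 T2 T4.
T3: 0→8
T1: 8→14
T2: 14→18
T4: 18→21
Sum = 8+14+18+21 = 61.
FIFO (arrival order): T1 T2 T3 T4.
T1: 0→6
T2: 6→10
T3: 10→18
T4: 18→21
Sum = 6+10+18+21 = 55.
SPT (increasing processing time): T4 T2 T1 T3.
T4: 0→3
T2: 3→7
T1: 7→13
T3: 13→21
Sum = 3+7+13+21 = 44.
EDD 45, LPT 61, FIFO 55, SPT 44 → minimum 44.

44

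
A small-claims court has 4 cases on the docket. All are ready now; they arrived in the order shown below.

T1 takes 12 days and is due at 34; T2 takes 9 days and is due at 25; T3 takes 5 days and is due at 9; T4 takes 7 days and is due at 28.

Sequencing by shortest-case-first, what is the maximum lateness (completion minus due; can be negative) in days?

SPT (increasing processing time): T3 T4 T2 T1.
T3: 0→5, due 9, lateness -4
T4: 5→12, due 28, lateness -16
T2: 12→21, due 25, lateness -4
T1: 21→33, due 34, lateness -1
Maximum = -1.

-1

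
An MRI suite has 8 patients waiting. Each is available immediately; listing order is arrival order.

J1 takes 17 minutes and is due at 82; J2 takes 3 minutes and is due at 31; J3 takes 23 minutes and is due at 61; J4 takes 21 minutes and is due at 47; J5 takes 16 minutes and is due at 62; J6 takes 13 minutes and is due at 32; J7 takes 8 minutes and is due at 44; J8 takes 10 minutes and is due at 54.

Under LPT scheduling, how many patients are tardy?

LPT (decreasing processing time): J3 J4 J1 J5 J6 J8 J7 J2.
J3: 0→23, due 61, tardiness 0
J4: 23→44, due 47, tardiness 0
J1: 44→61, due 82, tardiness 0
J5: 61→77, due 62, tardiness 15
J6: 77→90, due 32, tardiness 58
J8: 90→100, due 54, tardiness 46
J7: 100→108, due 44, tardiness 64
J2: 108→111, due 31, tardiness 80
Late patients: 5.

5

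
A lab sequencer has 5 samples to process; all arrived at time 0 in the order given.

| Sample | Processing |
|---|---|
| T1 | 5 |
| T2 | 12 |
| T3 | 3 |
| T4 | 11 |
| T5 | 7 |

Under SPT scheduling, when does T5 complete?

15

SPT (increasing processing time): T3 T1 T5 T4 T2.
T3: 0→3
T1: 3→8
T5: 8→15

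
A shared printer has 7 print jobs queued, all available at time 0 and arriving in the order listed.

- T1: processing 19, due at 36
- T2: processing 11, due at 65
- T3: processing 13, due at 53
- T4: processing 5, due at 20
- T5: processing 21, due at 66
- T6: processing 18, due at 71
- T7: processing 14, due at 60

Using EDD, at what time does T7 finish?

EDD (increasing due date): T4 T1 T3 T7 T2 T5 T6.
T4: 0→5
T1: 5→24
T3: 24→37
T7: 37→51

51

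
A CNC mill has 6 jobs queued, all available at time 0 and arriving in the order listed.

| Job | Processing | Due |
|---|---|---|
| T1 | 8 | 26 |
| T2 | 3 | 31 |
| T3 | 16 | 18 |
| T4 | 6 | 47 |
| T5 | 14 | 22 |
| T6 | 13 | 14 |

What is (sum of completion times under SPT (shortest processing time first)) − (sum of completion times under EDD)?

-87

SPT (increasing processing time): T2 T4 T1 T6 T5 T3.
T2: 0→3
T4: 3→9
T1: 9→17
T6: 17→30
T5: 30→44
T3: 44→60
Sum = 3+9+17+30+44+60 = 163.
EDD (increasing due date): T6 T3 T5 T1 T2 T4.
T6: 0→13
T3: 13→29
T5: 29→43
T1: 43→51
T2: 51→54
T4: 54→60
Sum = 13+29+43+51+54+60 = 250.
Difference = 163 − 250 = -87.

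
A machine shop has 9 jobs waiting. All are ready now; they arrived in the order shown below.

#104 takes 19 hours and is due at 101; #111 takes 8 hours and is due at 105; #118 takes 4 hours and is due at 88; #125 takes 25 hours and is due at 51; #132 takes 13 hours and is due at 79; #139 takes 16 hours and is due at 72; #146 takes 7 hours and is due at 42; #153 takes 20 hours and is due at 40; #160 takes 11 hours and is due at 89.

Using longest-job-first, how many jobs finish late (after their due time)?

LPT (decreasing processing time): #125 #153 #104 #139 #132 #160 #111 #146 #118.
#125: 0→25, due 51, tardiness 0
#153: 25→45, due 40, tardiness 5
#104: 45→64, due 101, tardiness 0
#139: 64→80, due 72, tardiness 8
#132: 80→93, due 79, tardiness 14
#160: 93→104, due 89, tardiness 15
#111: 104→112, due 105, tardiness 7
#146: 112→119, due 42, tardiness 77
#118: 119→123, due 88, tardiness 35
Late jobs: 7.

7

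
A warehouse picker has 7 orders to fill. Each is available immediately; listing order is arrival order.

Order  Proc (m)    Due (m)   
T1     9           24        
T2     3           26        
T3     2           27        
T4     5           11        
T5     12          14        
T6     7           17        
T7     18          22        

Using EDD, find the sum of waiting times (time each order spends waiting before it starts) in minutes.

EDD (increasing due date): T4 T5 T6 T7 T1 T2 T3.
T4: waits 0, runs 0→5
T5: waits 5, runs 5→17
T6: waits 17, runs 17→24
T7: waits 24, runs 24→42
T1: waits 42, runs 42→51
T2: waits 51, runs 51→54
T3: waits 54, runs 54→56
Sum = 0+5+17+24+42+51+54 = 193.

193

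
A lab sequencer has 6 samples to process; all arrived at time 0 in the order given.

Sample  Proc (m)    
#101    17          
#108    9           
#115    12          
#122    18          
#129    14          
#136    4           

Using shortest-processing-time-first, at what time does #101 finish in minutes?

SPT (increasing processing time): #136 #108 #115 #129 #101 #122.
#136: 0→4
#108: 4→13
#115: 13→25
#129: 25→39
#101: 39→56

56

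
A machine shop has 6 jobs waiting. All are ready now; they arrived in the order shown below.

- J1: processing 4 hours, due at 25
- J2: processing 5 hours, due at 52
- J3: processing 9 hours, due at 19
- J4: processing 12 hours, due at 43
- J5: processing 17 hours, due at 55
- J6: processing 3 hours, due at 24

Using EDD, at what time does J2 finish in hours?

33

EDD (increasing due date): J3 J6 J1 J4 J2 J5.
J3: 0→9
J6: 9→12
J1: 12→16
J4: 16→28
J2: 28→33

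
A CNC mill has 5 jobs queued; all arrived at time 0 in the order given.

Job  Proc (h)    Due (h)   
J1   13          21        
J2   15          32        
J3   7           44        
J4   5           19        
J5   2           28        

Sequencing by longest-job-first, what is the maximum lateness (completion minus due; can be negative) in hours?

21

LPT (decreasing processing time): J2 J1 J3 J4 J5.
J2: 0→15, due 32, lateness -17
J1: 15→28, due 21, lateness 7
J3: 28→35, due 44, lateness -9
J4: 35→40, due 19, lateness 21
J5: 40→42, due 28, lateness 14
Maximum = 21.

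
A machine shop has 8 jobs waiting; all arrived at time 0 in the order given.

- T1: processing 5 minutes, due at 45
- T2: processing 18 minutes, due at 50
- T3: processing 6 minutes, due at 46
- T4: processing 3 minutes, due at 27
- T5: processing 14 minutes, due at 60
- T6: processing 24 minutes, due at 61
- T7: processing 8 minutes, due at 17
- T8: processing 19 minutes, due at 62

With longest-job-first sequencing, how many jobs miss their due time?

LPT (decreasing processing time): T6 T8 T2 T5 T7 T3 T1 T4.
T6: 0→24, due 61, tardiness 0
T8: 24→43, due 62, tardiness 0
T2: 43→61, due 50, tardiness 11
T5: 61→75, due 60, tardiness 15
T7: 75→83, due 17, tardiness 66
T3: 83→89, due 46, tardiness 43
T1: 89→94, due 45, tardiness 49
T4: 94→97, due 27, tardiness 70
Late jobs: 6.

6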